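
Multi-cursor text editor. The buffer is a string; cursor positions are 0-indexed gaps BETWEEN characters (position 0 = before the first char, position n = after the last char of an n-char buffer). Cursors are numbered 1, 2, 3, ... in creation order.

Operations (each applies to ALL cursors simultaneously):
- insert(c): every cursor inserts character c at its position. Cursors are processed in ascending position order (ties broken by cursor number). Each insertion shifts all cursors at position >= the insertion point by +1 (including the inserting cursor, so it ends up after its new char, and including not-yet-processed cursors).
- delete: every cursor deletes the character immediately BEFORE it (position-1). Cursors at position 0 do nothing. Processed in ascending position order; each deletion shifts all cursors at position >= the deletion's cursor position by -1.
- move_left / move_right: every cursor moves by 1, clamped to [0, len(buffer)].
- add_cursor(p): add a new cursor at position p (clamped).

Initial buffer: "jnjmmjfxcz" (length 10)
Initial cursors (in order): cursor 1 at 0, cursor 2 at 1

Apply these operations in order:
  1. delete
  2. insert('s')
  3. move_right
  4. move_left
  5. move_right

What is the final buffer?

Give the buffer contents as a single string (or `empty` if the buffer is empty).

After op 1 (delete): buffer="njmmjfxcz" (len 9), cursors c1@0 c2@0, authorship .........
After op 2 (insert('s')): buffer="ssnjmmjfxcz" (len 11), cursors c1@2 c2@2, authorship 12.........
After op 3 (move_right): buffer="ssnjmmjfxcz" (len 11), cursors c1@3 c2@3, authorship 12.........
After op 4 (move_left): buffer="ssnjmmjfxcz" (len 11), cursors c1@2 c2@2, authorship 12.........
After op 5 (move_right): buffer="ssnjmmjfxcz" (len 11), cursors c1@3 c2@3, authorship 12.........

Answer: ssnjmmjfxcz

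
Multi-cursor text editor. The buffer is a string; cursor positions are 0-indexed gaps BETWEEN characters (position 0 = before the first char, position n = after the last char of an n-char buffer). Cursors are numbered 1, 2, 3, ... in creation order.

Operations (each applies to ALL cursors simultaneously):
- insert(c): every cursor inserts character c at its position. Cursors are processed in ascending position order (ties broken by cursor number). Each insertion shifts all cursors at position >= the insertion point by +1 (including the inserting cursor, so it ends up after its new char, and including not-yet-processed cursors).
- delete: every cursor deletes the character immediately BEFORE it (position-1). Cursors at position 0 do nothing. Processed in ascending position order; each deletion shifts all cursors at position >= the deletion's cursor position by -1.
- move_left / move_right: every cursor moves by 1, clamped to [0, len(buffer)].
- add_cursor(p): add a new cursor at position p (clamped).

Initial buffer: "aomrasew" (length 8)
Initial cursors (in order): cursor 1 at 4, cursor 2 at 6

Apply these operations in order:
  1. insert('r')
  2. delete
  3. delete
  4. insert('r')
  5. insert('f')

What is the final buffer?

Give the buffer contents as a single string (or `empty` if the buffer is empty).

Answer: aomrfarfew

Derivation:
After op 1 (insert('r')): buffer="aomrrasrew" (len 10), cursors c1@5 c2@8, authorship ....1..2..
After op 2 (delete): buffer="aomrasew" (len 8), cursors c1@4 c2@6, authorship ........
After op 3 (delete): buffer="aomaew" (len 6), cursors c1@3 c2@4, authorship ......
After op 4 (insert('r')): buffer="aomrarew" (len 8), cursors c1@4 c2@6, authorship ...1.2..
After op 5 (insert('f')): buffer="aomrfarfew" (len 10), cursors c1@5 c2@8, authorship ...11.22..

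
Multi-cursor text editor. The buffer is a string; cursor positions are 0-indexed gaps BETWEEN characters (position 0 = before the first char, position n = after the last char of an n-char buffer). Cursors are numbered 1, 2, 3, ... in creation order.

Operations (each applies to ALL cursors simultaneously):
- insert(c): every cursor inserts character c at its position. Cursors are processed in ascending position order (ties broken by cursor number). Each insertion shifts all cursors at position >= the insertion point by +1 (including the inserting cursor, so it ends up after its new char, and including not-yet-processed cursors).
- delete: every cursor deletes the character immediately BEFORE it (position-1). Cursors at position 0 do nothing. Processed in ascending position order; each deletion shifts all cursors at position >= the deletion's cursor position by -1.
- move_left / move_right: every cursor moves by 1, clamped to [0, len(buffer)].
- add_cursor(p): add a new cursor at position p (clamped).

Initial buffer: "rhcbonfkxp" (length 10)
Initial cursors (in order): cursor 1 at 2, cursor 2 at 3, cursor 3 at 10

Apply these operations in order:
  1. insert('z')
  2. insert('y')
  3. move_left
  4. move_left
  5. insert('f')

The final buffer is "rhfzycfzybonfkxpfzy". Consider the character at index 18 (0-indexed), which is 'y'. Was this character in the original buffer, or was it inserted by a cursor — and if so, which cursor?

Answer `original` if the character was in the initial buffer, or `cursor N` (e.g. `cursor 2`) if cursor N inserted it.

After op 1 (insert('z')): buffer="rhzczbonfkxpz" (len 13), cursors c1@3 c2@5 c3@13, authorship ..1.2.......3
After op 2 (insert('y')): buffer="rhzyczybonfkxpzy" (len 16), cursors c1@4 c2@7 c3@16, authorship ..11.22.......33
After op 3 (move_left): buffer="rhzyczybonfkxpzy" (len 16), cursors c1@3 c2@6 c3@15, authorship ..11.22.......33
After op 4 (move_left): buffer="rhzyczybonfkxpzy" (len 16), cursors c1@2 c2@5 c3@14, authorship ..11.22.......33
After op 5 (insert('f')): buffer="rhfzycfzybonfkxpfzy" (len 19), cursors c1@3 c2@7 c3@17, authorship ..111.222.......333
Authorship (.=original, N=cursor N): . . 1 1 1 . 2 2 2 . . . . . . . 3 3 3
Index 18: author = 3

Answer: cursor 3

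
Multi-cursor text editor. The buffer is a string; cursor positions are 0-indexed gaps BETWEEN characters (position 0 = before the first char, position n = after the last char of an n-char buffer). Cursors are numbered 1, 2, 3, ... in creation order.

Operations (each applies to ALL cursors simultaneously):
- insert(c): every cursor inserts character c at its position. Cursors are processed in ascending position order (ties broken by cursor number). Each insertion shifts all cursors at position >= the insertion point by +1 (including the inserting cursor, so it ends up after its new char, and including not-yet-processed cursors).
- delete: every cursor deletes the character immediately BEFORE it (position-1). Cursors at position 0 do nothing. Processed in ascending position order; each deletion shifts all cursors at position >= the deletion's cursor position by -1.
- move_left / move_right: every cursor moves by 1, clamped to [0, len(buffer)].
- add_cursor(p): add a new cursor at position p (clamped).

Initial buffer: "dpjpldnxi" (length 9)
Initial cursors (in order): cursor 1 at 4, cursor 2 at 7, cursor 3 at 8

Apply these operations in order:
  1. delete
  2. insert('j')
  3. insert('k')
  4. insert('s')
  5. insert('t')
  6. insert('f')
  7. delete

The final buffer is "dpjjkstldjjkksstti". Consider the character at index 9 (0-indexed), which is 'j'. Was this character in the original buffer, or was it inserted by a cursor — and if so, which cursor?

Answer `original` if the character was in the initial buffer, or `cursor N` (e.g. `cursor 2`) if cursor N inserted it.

After op 1 (delete): buffer="dpjldi" (len 6), cursors c1@3 c2@5 c3@5, authorship ......
After op 2 (insert('j')): buffer="dpjjldjji" (len 9), cursors c1@4 c2@8 c3@8, authorship ...1..23.
After op 3 (insert('k')): buffer="dpjjkldjjkki" (len 12), cursors c1@5 c2@11 c3@11, authorship ...11..2323.
After op 4 (insert('s')): buffer="dpjjksldjjkkssi" (len 15), cursors c1@6 c2@14 c3@14, authorship ...111..232323.
After op 5 (insert('t')): buffer="dpjjkstldjjkksstti" (len 18), cursors c1@7 c2@17 c3@17, authorship ...1111..23232323.
After op 6 (insert('f')): buffer="dpjjkstfldjjkkssttffi" (len 21), cursors c1@8 c2@20 c3@20, authorship ...11111..2323232323.
After op 7 (delete): buffer="dpjjkstldjjkksstti" (len 18), cursors c1@7 c2@17 c3@17, authorship ...1111..23232323.
Authorship (.=original, N=cursor N): . . . 1 1 1 1 . . 2 3 2 3 2 3 2 3 .
Index 9: author = 2

Answer: cursor 2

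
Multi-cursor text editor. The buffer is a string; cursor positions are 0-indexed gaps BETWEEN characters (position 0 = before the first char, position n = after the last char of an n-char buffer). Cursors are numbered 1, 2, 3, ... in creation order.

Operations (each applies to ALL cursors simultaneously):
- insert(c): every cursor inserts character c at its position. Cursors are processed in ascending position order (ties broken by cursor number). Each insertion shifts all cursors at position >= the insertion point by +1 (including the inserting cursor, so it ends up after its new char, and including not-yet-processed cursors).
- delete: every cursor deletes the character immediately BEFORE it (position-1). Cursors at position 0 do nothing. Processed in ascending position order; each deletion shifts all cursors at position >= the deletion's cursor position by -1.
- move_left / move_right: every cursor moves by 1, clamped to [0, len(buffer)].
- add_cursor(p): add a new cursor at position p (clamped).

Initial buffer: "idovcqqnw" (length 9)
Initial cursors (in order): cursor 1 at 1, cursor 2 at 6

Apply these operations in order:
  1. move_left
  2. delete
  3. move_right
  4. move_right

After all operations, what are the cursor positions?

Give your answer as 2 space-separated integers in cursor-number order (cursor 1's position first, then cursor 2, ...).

After op 1 (move_left): buffer="idovcqqnw" (len 9), cursors c1@0 c2@5, authorship .........
After op 2 (delete): buffer="idovqqnw" (len 8), cursors c1@0 c2@4, authorship ........
After op 3 (move_right): buffer="idovqqnw" (len 8), cursors c1@1 c2@5, authorship ........
After op 4 (move_right): buffer="idovqqnw" (len 8), cursors c1@2 c2@6, authorship ........

Answer: 2 6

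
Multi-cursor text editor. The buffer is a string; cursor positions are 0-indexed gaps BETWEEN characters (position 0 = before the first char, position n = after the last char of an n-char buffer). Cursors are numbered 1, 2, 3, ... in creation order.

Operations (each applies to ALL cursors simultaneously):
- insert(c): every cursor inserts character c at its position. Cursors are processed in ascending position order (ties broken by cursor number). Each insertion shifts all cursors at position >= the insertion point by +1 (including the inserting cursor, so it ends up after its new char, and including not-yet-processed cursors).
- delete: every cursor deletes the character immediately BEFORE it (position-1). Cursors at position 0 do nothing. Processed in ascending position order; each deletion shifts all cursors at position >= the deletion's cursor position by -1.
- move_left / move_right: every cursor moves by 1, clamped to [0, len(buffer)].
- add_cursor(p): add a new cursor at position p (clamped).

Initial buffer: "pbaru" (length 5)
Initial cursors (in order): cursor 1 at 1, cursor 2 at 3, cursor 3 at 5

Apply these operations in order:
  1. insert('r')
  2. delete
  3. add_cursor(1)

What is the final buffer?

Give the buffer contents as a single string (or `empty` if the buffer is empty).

After op 1 (insert('r')): buffer="prbarrur" (len 8), cursors c1@2 c2@5 c3@8, authorship .1..2..3
After op 2 (delete): buffer="pbaru" (len 5), cursors c1@1 c2@3 c3@5, authorship .....
After op 3 (add_cursor(1)): buffer="pbaru" (len 5), cursors c1@1 c4@1 c2@3 c3@5, authorship .....

Answer: pbaru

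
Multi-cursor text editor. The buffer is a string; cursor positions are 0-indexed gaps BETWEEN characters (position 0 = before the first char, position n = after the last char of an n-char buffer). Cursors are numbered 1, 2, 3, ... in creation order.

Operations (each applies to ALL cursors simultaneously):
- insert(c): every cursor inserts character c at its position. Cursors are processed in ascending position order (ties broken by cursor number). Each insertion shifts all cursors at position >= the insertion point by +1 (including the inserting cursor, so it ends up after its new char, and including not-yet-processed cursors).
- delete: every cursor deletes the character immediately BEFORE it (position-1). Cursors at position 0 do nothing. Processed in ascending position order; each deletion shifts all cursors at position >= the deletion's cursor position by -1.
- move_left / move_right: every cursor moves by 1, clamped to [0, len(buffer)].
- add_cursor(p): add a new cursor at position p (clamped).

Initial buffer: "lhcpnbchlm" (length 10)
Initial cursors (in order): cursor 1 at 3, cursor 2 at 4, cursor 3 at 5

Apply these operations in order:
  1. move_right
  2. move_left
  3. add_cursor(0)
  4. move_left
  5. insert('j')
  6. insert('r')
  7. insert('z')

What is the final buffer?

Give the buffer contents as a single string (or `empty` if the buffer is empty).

Answer: jrzlhjrzcjrzpjrznbchlm

Derivation:
After op 1 (move_right): buffer="lhcpnbchlm" (len 10), cursors c1@4 c2@5 c3@6, authorship ..........
After op 2 (move_left): buffer="lhcpnbchlm" (len 10), cursors c1@3 c2@4 c3@5, authorship ..........
After op 3 (add_cursor(0)): buffer="lhcpnbchlm" (len 10), cursors c4@0 c1@3 c2@4 c3@5, authorship ..........
After op 4 (move_left): buffer="lhcpnbchlm" (len 10), cursors c4@0 c1@2 c2@3 c3@4, authorship ..........
After op 5 (insert('j')): buffer="jlhjcjpjnbchlm" (len 14), cursors c4@1 c1@4 c2@6 c3@8, authorship 4..1.2.3......
After op 6 (insert('r')): buffer="jrlhjrcjrpjrnbchlm" (len 18), cursors c4@2 c1@6 c2@9 c3@12, authorship 44..11.22.33......
After op 7 (insert('z')): buffer="jrzlhjrzcjrzpjrznbchlm" (len 22), cursors c4@3 c1@8 c2@12 c3@16, authorship 444..111.222.333......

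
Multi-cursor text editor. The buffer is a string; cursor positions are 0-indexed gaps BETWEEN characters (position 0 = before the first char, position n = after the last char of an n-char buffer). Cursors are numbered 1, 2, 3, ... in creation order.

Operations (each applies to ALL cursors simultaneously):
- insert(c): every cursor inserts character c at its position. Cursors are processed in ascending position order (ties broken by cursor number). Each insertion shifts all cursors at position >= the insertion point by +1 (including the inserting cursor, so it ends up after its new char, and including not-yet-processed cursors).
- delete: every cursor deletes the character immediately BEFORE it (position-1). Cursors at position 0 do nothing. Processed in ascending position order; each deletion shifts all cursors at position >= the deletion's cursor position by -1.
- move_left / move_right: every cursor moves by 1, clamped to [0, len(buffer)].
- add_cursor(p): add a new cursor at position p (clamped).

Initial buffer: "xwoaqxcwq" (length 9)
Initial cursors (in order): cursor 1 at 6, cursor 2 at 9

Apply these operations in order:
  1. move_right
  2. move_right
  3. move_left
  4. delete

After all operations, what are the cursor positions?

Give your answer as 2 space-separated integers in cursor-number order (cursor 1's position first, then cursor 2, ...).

Answer: 6 6

Derivation:
After op 1 (move_right): buffer="xwoaqxcwq" (len 9), cursors c1@7 c2@9, authorship .........
After op 2 (move_right): buffer="xwoaqxcwq" (len 9), cursors c1@8 c2@9, authorship .........
After op 3 (move_left): buffer="xwoaqxcwq" (len 9), cursors c1@7 c2@8, authorship .........
After op 4 (delete): buffer="xwoaqxq" (len 7), cursors c1@6 c2@6, authorship .......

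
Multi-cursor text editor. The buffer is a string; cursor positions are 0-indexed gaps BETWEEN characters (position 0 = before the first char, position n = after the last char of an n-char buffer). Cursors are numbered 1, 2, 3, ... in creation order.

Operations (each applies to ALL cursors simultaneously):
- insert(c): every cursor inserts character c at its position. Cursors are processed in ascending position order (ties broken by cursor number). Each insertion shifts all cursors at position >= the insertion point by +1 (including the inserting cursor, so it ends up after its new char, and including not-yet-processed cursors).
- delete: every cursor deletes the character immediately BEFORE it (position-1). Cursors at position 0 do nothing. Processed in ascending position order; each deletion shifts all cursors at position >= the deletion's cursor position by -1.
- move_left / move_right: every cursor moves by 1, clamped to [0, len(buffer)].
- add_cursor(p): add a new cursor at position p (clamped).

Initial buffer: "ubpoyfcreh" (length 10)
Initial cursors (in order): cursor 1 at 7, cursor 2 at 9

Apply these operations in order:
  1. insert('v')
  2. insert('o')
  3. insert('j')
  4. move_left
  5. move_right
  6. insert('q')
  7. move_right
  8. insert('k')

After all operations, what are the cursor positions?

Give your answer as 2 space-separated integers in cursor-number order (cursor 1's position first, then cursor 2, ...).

Answer: 13 20

Derivation:
After op 1 (insert('v')): buffer="ubpoyfcvrevh" (len 12), cursors c1@8 c2@11, authorship .......1..2.
After op 2 (insert('o')): buffer="ubpoyfcvorevoh" (len 14), cursors c1@9 c2@13, authorship .......11..22.
After op 3 (insert('j')): buffer="ubpoyfcvojrevojh" (len 16), cursors c1@10 c2@15, authorship .......111..222.
After op 4 (move_left): buffer="ubpoyfcvojrevojh" (len 16), cursors c1@9 c2@14, authorship .......111..222.
After op 5 (move_right): buffer="ubpoyfcvojrevojh" (len 16), cursors c1@10 c2@15, authorship .......111..222.
After op 6 (insert('q')): buffer="ubpoyfcvojqrevojqh" (len 18), cursors c1@11 c2@17, authorship .......1111..2222.
After op 7 (move_right): buffer="ubpoyfcvojqrevojqh" (len 18), cursors c1@12 c2@18, authorship .......1111..2222.
After op 8 (insert('k')): buffer="ubpoyfcvojqrkevojqhk" (len 20), cursors c1@13 c2@20, authorship .......1111.1.2222.2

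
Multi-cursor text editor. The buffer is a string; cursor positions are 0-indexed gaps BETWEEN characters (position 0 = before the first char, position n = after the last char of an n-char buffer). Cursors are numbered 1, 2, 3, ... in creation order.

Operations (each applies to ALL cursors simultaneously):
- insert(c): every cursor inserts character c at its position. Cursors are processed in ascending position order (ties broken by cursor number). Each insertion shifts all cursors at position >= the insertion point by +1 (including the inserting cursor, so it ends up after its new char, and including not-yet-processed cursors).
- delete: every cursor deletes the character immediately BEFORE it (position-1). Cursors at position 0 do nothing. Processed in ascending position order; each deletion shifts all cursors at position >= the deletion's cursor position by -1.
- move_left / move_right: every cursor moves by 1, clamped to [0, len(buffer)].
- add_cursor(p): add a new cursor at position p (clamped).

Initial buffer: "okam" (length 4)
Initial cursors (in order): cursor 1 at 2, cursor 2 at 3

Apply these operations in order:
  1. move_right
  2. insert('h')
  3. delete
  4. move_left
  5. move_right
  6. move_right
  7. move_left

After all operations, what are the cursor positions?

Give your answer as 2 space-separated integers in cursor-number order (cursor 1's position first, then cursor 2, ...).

Answer: 3 3

Derivation:
After op 1 (move_right): buffer="okam" (len 4), cursors c1@3 c2@4, authorship ....
After op 2 (insert('h')): buffer="okahmh" (len 6), cursors c1@4 c2@6, authorship ...1.2
After op 3 (delete): buffer="okam" (len 4), cursors c1@3 c2@4, authorship ....
After op 4 (move_left): buffer="okam" (len 4), cursors c1@2 c2@3, authorship ....
After op 5 (move_right): buffer="okam" (len 4), cursors c1@3 c2@4, authorship ....
After op 6 (move_right): buffer="okam" (len 4), cursors c1@4 c2@4, authorship ....
After op 7 (move_left): buffer="okam" (len 4), cursors c1@3 c2@3, authorship ....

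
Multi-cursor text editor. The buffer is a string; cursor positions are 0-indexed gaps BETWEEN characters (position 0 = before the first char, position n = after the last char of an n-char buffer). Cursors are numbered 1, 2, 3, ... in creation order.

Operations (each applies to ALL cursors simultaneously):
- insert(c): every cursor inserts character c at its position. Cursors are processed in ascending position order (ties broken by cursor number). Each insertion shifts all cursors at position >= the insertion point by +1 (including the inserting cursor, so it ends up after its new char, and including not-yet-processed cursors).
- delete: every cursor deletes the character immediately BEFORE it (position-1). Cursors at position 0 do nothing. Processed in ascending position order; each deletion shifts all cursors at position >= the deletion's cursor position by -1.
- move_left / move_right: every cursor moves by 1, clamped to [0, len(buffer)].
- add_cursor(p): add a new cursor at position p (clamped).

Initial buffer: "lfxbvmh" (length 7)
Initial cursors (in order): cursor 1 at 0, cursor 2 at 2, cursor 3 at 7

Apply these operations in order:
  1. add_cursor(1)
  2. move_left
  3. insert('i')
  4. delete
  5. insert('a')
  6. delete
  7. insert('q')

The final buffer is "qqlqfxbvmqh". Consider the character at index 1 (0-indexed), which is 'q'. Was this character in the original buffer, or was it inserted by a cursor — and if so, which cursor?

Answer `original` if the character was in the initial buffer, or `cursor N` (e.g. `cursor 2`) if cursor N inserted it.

Answer: cursor 4

Derivation:
After op 1 (add_cursor(1)): buffer="lfxbvmh" (len 7), cursors c1@0 c4@1 c2@2 c3@7, authorship .......
After op 2 (move_left): buffer="lfxbvmh" (len 7), cursors c1@0 c4@0 c2@1 c3@6, authorship .......
After op 3 (insert('i')): buffer="iilifxbvmih" (len 11), cursors c1@2 c4@2 c2@4 c3@10, authorship 14.2.....3.
After op 4 (delete): buffer="lfxbvmh" (len 7), cursors c1@0 c4@0 c2@1 c3@6, authorship .......
After op 5 (insert('a')): buffer="aalafxbvmah" (len 11), cursors c1@2 c4@2 c2@4 c3@10, authorship 14.2.....3.
After op 6 (delete): buffer="lfxbvmh" (len 7), cursors c1@0 c4@0 c2@1 c3@6, authorship .......
After op 7 (insert('q')): buffer="qqlqfxbvmqh" (len 11), cursors c1@2 c4@2 c2@4 c3@10, authorship 14.2.....3.
Authorship (.=original, N=cursor N): 1 4 . 2 . . . . . 3 .
Index 1: author = 4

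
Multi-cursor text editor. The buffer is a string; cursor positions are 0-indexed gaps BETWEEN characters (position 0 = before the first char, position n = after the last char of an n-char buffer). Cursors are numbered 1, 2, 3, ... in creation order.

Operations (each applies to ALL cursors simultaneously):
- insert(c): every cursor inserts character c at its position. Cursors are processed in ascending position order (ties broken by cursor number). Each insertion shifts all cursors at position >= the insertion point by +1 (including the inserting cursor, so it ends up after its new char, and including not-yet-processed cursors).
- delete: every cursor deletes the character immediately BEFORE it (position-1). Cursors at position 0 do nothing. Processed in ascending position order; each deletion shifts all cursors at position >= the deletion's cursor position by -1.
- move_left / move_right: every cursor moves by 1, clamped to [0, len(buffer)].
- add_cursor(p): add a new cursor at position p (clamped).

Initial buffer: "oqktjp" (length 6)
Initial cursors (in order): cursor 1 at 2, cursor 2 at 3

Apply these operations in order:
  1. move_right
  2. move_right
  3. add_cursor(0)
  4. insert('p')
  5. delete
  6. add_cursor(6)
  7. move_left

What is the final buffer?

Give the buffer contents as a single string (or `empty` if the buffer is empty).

After op 1 (move_right): buffer="oqktjp" (len 6), cursors c1@3 c2@4, authorship ......
After op 2 (move_right): buffer="oqktjp" (len 6), cursors c1@4 c2@5, authorship ......
After op 3 (add_cursor(0)): buffer="oqktjp" (len 6), cursors c3@0 c1@4 c2@5, authorship ......
After op 4 (insert('p')): buffer="poqktpjpp" (len 9), cursors c3@1 c1@6 c2@8, authorship 3....1.2.
After op 5 (delete): buffer="oqktjp" (len 6), cursors c3@0 c1@4 c2@5, authorship ......
After op 6 (add_cursor(6)): buffer="oqktjp" (len 6), cursors c3@0 c1@4 c2@5 c4@6, authorship ......
After op 7 (move_left): buffer="oqktjp" (len 6), cursors c3@0 c1@3 c2@4 c4@5, authorship ......

Answer: oqktjp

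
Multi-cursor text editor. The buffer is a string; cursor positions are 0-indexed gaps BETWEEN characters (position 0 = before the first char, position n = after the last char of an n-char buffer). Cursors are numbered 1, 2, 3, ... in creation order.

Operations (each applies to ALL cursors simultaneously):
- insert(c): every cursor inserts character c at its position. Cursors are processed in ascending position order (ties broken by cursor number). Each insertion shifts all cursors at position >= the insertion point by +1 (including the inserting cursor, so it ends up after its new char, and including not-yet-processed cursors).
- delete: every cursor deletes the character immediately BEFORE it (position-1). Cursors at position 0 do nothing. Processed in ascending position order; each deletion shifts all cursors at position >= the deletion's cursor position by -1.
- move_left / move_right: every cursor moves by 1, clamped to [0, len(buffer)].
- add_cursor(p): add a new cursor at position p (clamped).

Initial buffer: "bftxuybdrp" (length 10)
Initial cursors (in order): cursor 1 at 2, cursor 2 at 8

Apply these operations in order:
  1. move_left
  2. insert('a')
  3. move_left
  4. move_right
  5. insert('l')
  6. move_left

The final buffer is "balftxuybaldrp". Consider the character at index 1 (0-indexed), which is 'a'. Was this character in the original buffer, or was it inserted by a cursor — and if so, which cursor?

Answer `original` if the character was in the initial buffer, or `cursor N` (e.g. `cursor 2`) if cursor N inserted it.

After op 1 (move_left): buffer="bftxuybdrp" (len 10), cursors c1@1 c2@7, authorship ..........
After op 2 (insert('a')): buffer="baftxuybadrp" (len 12), cursors c1@2 c2@9, authorship .1......2...
After op 3 (move_left): buffer="baftxuybadrp" (len 12), cursors c1@1 c2@8, authorship .1......2...
After op 4 (move_right): buffer="baftxuybadrp" (len 12), cursors c1@2 c2@9, authorship .1......2...
After op 5 (insert('l')): buffer="balftxuybaldrp" (len 14), cursors c1@3 c2@11, authorship .11......22...
After op 6 (move_left): buffer="balftxuybaldrp" (len 14), cursors c1@2 c2@10, authorship .11......22...
Authorship (.=original, N=cursor N): . 1 1 . . . . . . 2 2 . . .
Index 1: author = 1

Answer: cursor 1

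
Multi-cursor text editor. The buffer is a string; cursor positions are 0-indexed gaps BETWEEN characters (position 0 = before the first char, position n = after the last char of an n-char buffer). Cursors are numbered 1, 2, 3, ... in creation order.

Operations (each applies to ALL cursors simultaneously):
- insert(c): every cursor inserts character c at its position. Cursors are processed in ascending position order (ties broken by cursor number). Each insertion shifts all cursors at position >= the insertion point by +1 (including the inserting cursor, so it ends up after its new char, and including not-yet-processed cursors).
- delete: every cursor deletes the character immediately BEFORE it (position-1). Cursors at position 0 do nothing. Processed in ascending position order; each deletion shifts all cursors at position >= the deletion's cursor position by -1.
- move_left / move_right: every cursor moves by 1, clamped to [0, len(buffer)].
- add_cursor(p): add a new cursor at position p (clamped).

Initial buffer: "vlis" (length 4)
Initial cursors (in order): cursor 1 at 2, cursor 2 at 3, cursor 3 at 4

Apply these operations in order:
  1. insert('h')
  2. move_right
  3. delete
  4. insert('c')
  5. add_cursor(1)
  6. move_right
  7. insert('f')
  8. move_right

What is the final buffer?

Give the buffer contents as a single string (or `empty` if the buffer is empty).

Answer: vlfhchfccff

Derivation:
After op 1 (insert('h')): buffer="vlhihsh" (len 7), cursors c1@3 c2@5 c3@7, authorship ..1.2.3
After op 2 (move_right): buffer="vlhihsh" (len 7), cursors c1@4 c2@6 c3@7, authorship ..1.2.3
After op 3 (delete): buffer="vlhh" (len 4), cursors c1@3 c2@4 c3@4, authorship ..12
After op 4 (insert('c')): buffer="vlhchcc" (len 7), cursors c1@4 c2@7 c3@7, authorship ..11223
After op 5 (add_cursor(1)): buffer="vlhchcc" (len 7), cursors c4@1 c1@4 c2@7 c3@7, authorship ..11223
After op 6 (move_right): buffer="vlhchcc" (len 7), cursors c4@2 c1@5 c2@7 c3@7, authorship ..11223
After op 7 (insert('f')): buffer="vlfhchfccff" (len 11), cursors c4@3 c1@7 c2@11 c3@11, authorship ..411212323
After op 8 (move_right): buffer="vlfhchfccff" (len 11), cursors c4@4 c1@8 c2@11 c3@11, authorship ..411212323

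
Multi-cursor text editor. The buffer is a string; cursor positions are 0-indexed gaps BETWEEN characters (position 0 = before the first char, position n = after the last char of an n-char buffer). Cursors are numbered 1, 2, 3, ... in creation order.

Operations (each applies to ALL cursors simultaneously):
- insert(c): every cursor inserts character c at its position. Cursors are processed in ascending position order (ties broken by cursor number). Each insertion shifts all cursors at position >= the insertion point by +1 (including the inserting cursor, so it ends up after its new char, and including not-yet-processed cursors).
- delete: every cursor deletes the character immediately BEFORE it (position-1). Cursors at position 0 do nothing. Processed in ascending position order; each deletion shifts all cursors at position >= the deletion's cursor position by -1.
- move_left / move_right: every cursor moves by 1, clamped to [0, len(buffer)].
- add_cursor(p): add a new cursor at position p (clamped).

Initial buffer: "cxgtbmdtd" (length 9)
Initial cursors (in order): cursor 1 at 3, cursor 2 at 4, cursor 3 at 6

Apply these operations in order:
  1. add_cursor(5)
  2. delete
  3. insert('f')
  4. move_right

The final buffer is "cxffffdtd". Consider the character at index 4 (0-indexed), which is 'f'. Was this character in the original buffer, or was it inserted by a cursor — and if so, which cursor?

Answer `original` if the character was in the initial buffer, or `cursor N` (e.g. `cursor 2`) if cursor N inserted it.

After op 1 (add_cursor(5)): buffer="cxgtbmdtd" (len 9), cursors c1@3 c2@4 c4@5 c3@6, authorship .........
After op 2 (delete): buffer="cxdtd" (len 5), cursors c1@2 c2@2 c3@2 c4@2, authorship .....
After op 3 (insert('f')): buffer="cxffffdtd" (len 9), cursors c1@6 c2@6 c3@6 c4@6, authorship ..1234...
After op 4 (move_right): buffer="cxffffdtd" (len 9), cursors c1@7 c2@7 c3@7 c4@7, authorship ..1234...
Authorship (.=original, N=cursor N): . . 1 2 3 4 . . .
Index 4: author = 3

Answer: cursor 3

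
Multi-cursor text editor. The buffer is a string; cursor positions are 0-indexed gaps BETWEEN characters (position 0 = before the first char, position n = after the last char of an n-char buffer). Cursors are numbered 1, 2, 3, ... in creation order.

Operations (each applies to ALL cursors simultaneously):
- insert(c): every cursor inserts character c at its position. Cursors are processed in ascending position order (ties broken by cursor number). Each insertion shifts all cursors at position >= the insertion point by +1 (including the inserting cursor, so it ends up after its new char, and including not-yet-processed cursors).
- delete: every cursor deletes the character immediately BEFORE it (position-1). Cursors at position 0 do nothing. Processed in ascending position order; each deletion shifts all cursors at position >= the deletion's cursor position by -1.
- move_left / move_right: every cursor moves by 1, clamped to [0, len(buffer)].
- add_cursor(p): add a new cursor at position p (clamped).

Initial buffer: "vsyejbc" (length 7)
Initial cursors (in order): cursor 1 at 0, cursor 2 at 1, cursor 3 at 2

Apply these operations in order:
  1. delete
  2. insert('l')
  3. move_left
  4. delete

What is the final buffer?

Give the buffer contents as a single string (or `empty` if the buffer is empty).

After op 1 (delete): buffer="yejbc" (len 5), cursors c1@0 c2@0 c3@0, authorship .....
After op 2 (insert('l')): buffer="lllyejbc" (len 8), cursors c1@3 c2@3 c3@3, authorship 123.....
After op 3 (move_left): buffer="lllyejbc" (len 8), cursors c1@2 c2@2 c3@2, authorship 123.....
After op 4 (delete): buffer="lyejbc" (len 6), cursors c1@0 c2@0 c3@0, authorship 3.....

Answer: lyejbc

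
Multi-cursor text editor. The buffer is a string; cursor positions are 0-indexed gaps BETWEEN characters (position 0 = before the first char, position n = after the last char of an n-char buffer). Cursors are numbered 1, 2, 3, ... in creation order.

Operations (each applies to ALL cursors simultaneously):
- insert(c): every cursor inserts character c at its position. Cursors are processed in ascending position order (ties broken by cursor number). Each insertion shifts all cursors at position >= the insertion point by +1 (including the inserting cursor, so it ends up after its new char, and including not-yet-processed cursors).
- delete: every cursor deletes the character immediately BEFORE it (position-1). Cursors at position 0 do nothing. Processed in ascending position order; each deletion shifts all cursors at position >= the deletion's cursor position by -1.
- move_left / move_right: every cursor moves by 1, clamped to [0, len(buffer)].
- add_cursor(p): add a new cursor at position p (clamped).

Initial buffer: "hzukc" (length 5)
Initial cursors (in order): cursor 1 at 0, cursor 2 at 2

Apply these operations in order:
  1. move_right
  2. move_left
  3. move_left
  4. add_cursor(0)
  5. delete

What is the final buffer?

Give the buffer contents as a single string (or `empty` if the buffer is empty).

Answer: zukc

Derivation:
After op 1 (move_right): buffer="hzukc" (len 5), cursors c1@1 c2@3, authorship .....
After op 2 (move_left): buffer="hzukc" (len 5), cursors c1@0 c2@2, authorship .....
After op 3 (move_left): buffer="hzukc" (len 5), cursors c1@0 c2@1, authorship .....
After op 4 (add_cursor(0)): buffer="hzukc" (len 5), cursors c1@0 c3@0 c2@1, authorship .....
After op 5 (delete): buffer="zukc" (len 4), cursors c1@0 c2@0 c3@0, authorship ....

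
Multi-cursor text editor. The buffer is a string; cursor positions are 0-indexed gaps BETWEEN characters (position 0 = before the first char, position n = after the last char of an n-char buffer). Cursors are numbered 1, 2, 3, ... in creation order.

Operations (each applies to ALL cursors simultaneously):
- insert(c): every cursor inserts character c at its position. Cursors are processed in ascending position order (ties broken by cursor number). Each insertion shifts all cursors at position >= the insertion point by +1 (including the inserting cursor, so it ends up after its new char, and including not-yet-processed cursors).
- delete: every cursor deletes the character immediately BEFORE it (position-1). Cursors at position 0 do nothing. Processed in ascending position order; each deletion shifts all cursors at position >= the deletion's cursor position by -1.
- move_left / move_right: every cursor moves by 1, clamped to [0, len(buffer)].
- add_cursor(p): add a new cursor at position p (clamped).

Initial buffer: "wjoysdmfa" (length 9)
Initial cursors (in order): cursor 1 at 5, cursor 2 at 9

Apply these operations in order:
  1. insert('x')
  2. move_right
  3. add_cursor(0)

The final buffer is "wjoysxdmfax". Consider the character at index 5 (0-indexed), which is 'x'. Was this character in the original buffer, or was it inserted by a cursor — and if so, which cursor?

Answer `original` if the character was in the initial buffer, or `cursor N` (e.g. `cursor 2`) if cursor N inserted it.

After op 1 (insert('x')): buffer="wjoysxdmfax" (len 11), cursors c1@6 c2@11, authorship .....1....2
After op 2 (move_right): buffer="wjoysxdmfax" (len 11), cursors c1@7 c2@11, authorship .....1....2
After op 3 (add_cursor(0)): buffer="wjoysxdmfax" (len 11), cursors c3@0 c1@7 c2@11, authorship .....1....2
Authorship (.=original, N=cursor N): . . . . . 1 . . . . 2
Index 5: author = 1

Answer: cursor 1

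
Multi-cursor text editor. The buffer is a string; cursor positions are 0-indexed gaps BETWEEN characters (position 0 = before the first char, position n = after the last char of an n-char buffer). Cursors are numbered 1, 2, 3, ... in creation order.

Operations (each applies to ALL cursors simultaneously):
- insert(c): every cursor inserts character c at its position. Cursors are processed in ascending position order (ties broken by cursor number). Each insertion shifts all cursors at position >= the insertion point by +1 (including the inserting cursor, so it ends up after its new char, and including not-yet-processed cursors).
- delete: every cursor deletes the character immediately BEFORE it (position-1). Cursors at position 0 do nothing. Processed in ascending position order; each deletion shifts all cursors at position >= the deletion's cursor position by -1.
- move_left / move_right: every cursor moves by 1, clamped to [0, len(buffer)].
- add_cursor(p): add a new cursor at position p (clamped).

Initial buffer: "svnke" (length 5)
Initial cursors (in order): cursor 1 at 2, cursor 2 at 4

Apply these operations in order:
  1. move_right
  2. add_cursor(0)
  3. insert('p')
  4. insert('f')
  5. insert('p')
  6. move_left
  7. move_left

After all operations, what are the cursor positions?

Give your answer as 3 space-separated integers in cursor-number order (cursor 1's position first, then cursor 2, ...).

After op 1 (move_right): buffer="svnke" (len 5), cursors c1@3 c2@5, authorship .....
After op 2 (add_cursor(0)): buffer="svnke" (len 5), cursors c3@0 c1@3 c2@5, authorship .....
After op 3 (insert('p')): buffer="psvnpkep" (len 8), cursors c3@1 c1@5 c2@8, authorship 3...1..2
After op 4 (insert('f')): buffer="pfsvnpfkepf" (len 11), cursors c3@2 c1@7 c2@11, authorship 33...11..22
After op 5 (insert('p')): buffer="pfpsvnpfpkepfp" (len 14), cursors c3@3 c1@9 c2@14, authorship 333...111..222
After op 6 (move_left): buffer="pfpsvnpfpkepfp" (len 14), cursors c3@2 c1@8 c2@13, authorship 333...111..222
After op 7 (move_left): buffer="pfpsvnpfpkepfp" (len 14), cursors c3@1 c1@7 c2@12, authorship 333...111..222

Answer: 7 12 1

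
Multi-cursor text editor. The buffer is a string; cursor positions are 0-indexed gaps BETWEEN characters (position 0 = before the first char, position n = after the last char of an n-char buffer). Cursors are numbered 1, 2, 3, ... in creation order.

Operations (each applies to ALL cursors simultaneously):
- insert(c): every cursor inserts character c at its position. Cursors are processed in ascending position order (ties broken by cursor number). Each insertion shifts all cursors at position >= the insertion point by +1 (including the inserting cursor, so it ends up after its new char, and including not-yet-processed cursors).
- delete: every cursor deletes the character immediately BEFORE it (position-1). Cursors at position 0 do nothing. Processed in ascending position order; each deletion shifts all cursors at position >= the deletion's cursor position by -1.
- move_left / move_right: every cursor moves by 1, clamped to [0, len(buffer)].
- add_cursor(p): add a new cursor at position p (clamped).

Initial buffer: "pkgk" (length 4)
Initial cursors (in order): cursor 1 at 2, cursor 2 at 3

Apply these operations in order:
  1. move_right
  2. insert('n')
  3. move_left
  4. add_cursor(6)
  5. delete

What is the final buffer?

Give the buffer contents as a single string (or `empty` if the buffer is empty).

Answer: pkn

Derivation:
After op 1 (move_right): buffer="pkgk" (len 4), cursors c1@3 c2@4, authorship ....
After op 2 (insert('n')): buffer="pkgnkn" (len 6), cursors c1@4 c2@6, authorship ...1.2
After op 3 (move_left): buffer="pkgnkn" (len 6), cursors c1@3 c2@5, authorship ...1.2
After op 4 (add_cursor(6)): buffer="pkgnkn" (len 6), cursors c1@3 c2@5 c3@6, authorship ...1.2
After op 5 (delete): buffer="pkn" (len 3), cursors c1@2 c2@3 c3@3, authorship ..1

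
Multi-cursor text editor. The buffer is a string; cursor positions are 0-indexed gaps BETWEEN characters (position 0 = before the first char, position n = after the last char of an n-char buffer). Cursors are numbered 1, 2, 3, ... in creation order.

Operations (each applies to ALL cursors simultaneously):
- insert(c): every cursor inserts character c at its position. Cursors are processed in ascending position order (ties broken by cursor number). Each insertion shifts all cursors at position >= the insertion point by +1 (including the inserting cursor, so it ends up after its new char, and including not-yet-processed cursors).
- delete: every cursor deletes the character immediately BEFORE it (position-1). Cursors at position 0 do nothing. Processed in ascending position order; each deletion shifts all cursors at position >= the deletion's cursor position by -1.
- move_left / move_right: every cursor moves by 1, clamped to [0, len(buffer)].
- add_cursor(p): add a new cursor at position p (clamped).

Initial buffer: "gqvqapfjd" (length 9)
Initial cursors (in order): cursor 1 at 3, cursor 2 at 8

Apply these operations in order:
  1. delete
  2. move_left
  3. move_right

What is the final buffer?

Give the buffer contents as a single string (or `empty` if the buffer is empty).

After op 1 (delete): buffer="gqqapfd" (len 7), cursors c1@2 c2@6, authorship .......
After op 2 (move_left): buffer="gqqapfd" (len 7), cursors c1@1 c2@5, authorship .......
After op 3 (move_right): buffer="gqqapfd" (len 7), cursors c1@2 c2@6, authorship .......

Answer: gqqapfd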